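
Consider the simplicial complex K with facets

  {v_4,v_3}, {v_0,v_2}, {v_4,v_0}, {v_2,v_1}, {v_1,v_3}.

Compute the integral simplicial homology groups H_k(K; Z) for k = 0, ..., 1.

We work with the vertex ordering v_0 < v_1 < v_2 < v_3 < v_4. The simplices of K, each written with vertices in increasing order, are:

  0-simplices (5): [v_0], [v_1], [v_2], [v_3], [v_4]
  1-simplices (5): [v_0,v_2], [v_0,v_4], [v_1,v_2], [v_1,v_3], [v_3,v_4]

so the chain groups are C_0 ≅ Z^5, C_1 ≅ Z^5.

The boundary map ∂_1: C_1 → C_0 maps an edge to its endpoints' difference, ∂[p,q] = q − p. For instance
  ∂[v_0,v_4] = [v_4] − [v_0].
The resulting 5×5 matrix has rank 4, and its Smith normal form has invariant factors (1,1,1,1).

From H_k ≅ ker(∂_k) / im(∂_{k+1}) we obtain:

  H_0: rank C_0 − rank ∂_1 = 5 − 4 = 1, and the invariant factors of ∂_1 are all 1, so H_0 = Z.
  H_1: rank ker ∂_1 − rank ∂_2 = (5 − 4) − 0 = 1, and there is no ∂_2, so H_1 = Z.

(K is a triangulation of the circle S^1.)

H_0 ≅ Z,  H_1 ≅ Z.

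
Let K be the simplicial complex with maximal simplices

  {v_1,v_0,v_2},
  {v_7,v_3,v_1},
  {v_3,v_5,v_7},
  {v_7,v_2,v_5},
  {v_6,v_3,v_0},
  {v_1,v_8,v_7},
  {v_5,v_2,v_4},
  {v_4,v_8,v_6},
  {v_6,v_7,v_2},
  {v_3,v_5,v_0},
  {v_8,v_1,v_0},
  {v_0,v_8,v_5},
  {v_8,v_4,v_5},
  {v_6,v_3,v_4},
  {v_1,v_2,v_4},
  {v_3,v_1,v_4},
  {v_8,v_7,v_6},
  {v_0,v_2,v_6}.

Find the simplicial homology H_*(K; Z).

H_0 ≅ Z,  H_1 ≅ Z^2,  H_2 ≅ Z.

We work with the vertex ordering v_0 < v_1 < v_2 < v_3 < v_4 < v_5 < v_6 < v_7 < v_8. The simplices of K, each written with vertices in increasing order, are:

  0-simplices (9): [v_0], [v_1], [v_2], [v_3], [v_4], [v_5], [v_6], [v_7], [v_8]
  1-simplices (27): (27 of them)
  2-simplices (18): (18 of them)

giving chain groups C_0 ≅ Z^9, C_1 ≅ Z^27, C_2 ≅ Z^18.

∂_1: C_1 → C_0 is given by ∂[p,q] = [q] − [p]. For instance
  ∂[v_0,v_5] = [v_5] − [v_0].
This gives a 9×27 integer matrix of rank 8; reducing to Smith normal form yields diagonal entries (1,1,1,1,1,1,1,1).

The boundary map ∂_2: C_2 → C_1 acts by ∂[p,q,r] = [q,r] − [p,r] + [p,q]. For instance
  ∂[v_0,v_2,v_6] = [v_2,v_6] − [v_0,v_6] + [v_0,v_2],
  ∂[v_0,v_1,v_2] = [v_1,v_2] − [v_0,v_2] + [v_0,v_1].
As a 27×18 matrix over Z this has rank 17, with invariant factors (1,1,1,1,1,1,1,1,1,1,1,1,1,1,1,1,1).

Now H_k = ker ∂_k / im ∂_{k+1}, so:

  H_0: rank C_0 − rank ∂_1 = 9 − 8 = 1, and the invariant factors of ∂_1 are all 1, so H_0 ≅ Z.
  H_1: rank ker ∂_1 − rank ∂_2 = (27 − 8) − 17 = 2, and the invariant factors of ∂_2 are all 1, so H_1 ≅ Z^2.
  H_2: rank ker ∂_2 − rank ∂_3 = (18 − 17) − 0 = 1, and there is no ∂_3, so H_2 ≅ Z.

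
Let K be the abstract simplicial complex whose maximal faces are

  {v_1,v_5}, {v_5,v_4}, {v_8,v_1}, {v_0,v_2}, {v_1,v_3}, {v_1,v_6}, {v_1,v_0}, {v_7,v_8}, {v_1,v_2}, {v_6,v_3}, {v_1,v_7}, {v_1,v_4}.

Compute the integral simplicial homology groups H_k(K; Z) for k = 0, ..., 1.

Take the total order v_0 < v_1 < v_2 < v_3 < v_4 < v_5 < v_6 < v_7 < v_8 on the vertex set. Then K (dimension 1) consists of the simplices:

  0-simplices (9): [v_0], [v_1], [v_2], [v_3], [v_4], [v_5], [v_6], [v_7], [v_8]
  1-simplices (12): [v_0,v_1], [v_0,v_2], [v_1,v_2], [v_1,v_3], [v_1,v_4], [v_1,v_5], [v_1,v_6], [v_1,v_7], [v_1,v_8], [v_3,v_6], [v_4,v_5], [v_7,v_8]

Hence C_0 ≅ Z^9, C_1 ≅ Z^12.

The boundary map ∂_1: C_1 → C_0 maps an edge to its endpoints' difference, ∂[p,q] = q − p. For instance
  ∂[v_1,v_4] = [v_4] − [v_1].
The 9×12 boundary matrix has rank 8 and Smith normal form diag(1,1,1,1,1,1,1,1).

Reading off H_k = ker ∂_k / im ∂_{k+1}:

  H_0: rank C_0 − rank ∂_1 = 9 − 8 = 1, and the invariant factors of ∂_1 are all 1, so H_0 ≅ Z.
  H_1: rank ker ∂_1 − rank ∂_2 = (12 − 8) − 0 = 4, and there is no ∂_2, so H_1 ≅ Z^4.

H_0 ≅ Z,  H_1 ≅ Z^4.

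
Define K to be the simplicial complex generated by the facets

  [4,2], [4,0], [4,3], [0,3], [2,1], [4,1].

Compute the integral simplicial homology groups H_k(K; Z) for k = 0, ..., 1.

Take the total order 0 < 1 < 2 < 3 < 4 on the vertex set. Then K (dimension 1) consists of the simplices:

  0-simplices (5): [0], [1], [2], [3], [4]
  1-simplices (6): [0,3], [0,4], [1,2], [1,4], [2,4], [3,4]

so the chain groups are C_0 ≅ Z^5, C_1 ≅ Z^6.

Boundary ∂_1: C_1 → C_0 sends each edge [p,q] (with p < q) to q − p.
The resulting 5×6 matrix has rank 4, and its Smith normal form has invariant factors (1,1,1,1).

Now H_k = ker ∂_k / im ∂_{k+1}, so:

  H_0: rank C_0 − rank ∂_1 = 5 − 4 = 1, and the invariant factors of ∂_1 are all 1, so H_0 = Z.
  H_1: rank ker ∂_1 − rank ∂_2 = (6 − 4) − 0 = 2, and there is no ∂_2, so H_1 = Z^2.

As a check, the Euler characteristic is 5 − 6 = -1, which agrees with 1 − 2 = -1.

H_0 = Z,  H_1 = Z^2.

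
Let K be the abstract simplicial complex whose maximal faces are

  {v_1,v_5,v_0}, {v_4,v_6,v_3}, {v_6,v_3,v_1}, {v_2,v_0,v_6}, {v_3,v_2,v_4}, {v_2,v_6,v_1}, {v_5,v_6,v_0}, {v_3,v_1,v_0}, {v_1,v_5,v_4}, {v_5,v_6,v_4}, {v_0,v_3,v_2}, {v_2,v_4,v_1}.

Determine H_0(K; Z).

K has 7 vertices, 18 edges, 12 triangles.
rank ∂_0 = 0, rank ∂_1 = 6 ⇒ b_0 = 7 − 0 − 6 = 1; all invariant factors of ∂_1 are 1 so no torsion. So H_0 ≅ Z.

H_0 = Z.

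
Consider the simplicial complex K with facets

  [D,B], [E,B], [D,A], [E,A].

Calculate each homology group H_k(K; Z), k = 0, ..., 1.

H_0 = Z,  H_1 = Z.

Order the vertices as A < B < D < E. Listing each simplex with vertices in this order, K has dimension 1 with simplices:

  0-simplices (4): A, B, D, E
  1-simplices (4): AD, AE, BD, BE

so the chain groups are C_0 ≅ Z^4, C_1 ≅ Z^4.

Boundary ∂_1: C_1 → C_0 is given by ∂[p,q] = [q] − [p]. For instance
  ∂BE = E − B.
As a 4×4 matrix over Z this has rank 3, with invariant factors (1,1,1).

From H_k ≅ ker(∂_k) / im(∂_{k+1}) we obtain:

  H_0: rank C_0 − rank ∂_1 = 4 − 3 = 1, and the invariant factors of ∂_1 are all 1, so H_0 ≅ Z.
  H_1: rank ker ∂_1 − rank ∂_2 = (4 − 3) − 0 = 1, and there is no ∂_2, so H_1 ≅ Z.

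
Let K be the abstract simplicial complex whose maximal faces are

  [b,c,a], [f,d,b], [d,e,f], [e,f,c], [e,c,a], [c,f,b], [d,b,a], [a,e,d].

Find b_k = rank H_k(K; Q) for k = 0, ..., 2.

Fix the vertex order a < b < c < d < e < f and write every simplex with vertices in increasing order. Then dim K = 2 and the simplices of K are:

  0-simplices (6): a, b, c, d, e, f
  1-simplices (12): ab, ac, ad, ae, bc, bd, bf, ce, cf, de, df, ef
  2-simplices (8): abc, abd, ace, ade, bcf, bdf, cef, def

so the chain groups are C_0 ≅ Z^6, C_1 ≅ Z^12, C_2 ≅ Z^8.

∂_1: C_1 → C_0 maps an edge to its endpoints' difference, ∂[p,q] = q − p. For instance
  ∂df = f − d.
The 6×12 boundary matrix has rank 5 and Smith normal form diag(1,1,1,1,1).

The boundary map ∂_2: C_2 → C_1 acts by ∂[p,q,r] = [q,r] − [p,r] + [p,q]. For instance
  ∂abc = bc − ac + ab,
  ∂def = ef − df + de.
As a 12×8 matrix over Z this has rank 7, with invariant factors (1,1,1,1,1,1,1).

From H_k ≅ ker(∂_k) / im(∂_{k+1}) we obtain:

  H_0: rank C_0 − rank ∂_1 = 6 − 5 = 1, and the invariant factors of ∂_1 are all 1, so H_0 = Z.
  H_1: rank ker ∂_1 − rank ∂_2 = (12 − 5) − 7 = 0, and the invariant factors of ∂_2 are all 1, so H_1 = 0.
  H_2: rank ker ∂_2 − rank ∂_3 = (8 − 7) − 0 = 1, and there is no ∂_3, so H_2 = Z.

Hence the Betti numbers are b_0 = 1, b_1 = 0, b_2 = 1.

b_0 = 1, b_1 = 0, b_2 = 1.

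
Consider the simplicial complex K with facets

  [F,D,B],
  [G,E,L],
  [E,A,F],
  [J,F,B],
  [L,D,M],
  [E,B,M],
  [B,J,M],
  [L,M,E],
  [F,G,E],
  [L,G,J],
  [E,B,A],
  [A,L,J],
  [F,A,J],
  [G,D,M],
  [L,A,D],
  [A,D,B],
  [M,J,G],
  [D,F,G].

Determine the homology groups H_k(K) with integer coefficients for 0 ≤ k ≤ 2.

H_0 = Z,  H_1 = Z ⊕ Z/2,  H_2 = 0.

K has 9 vertices, 27 edges, 18 triangles.
rank ∂_0 = 0, rank ∂_1 = 8 ⇒ b_0 = 9 − 0 − 8 = 1; all invariant factors of ∂_1 are 1 so no torsion. So H_0 = Z.
rank ∂_1 = 8, rank ∂_2 = 18 ⇒ b_1 = 27 − 8 − 18 = 1; ∂_2 has invariant factor(s) [2] giving torsion. So H_1 = Z ⊕ Z/2.
rank ∂_2 = 18, rank ∂_3 = 0 ⇒ b_2 = 18 − 18 − 0 = 0. So H_2 = 0.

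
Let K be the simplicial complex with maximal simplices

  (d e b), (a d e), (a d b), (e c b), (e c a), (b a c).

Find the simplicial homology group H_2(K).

We work with the vertex ordering a < b < c < d < e. The simplices of K, each written with vertices in increasing order, are:

  0-simplices (5): a, b, c, d, e
  1-simplices (9): ab, ac, ad, ae, bc, bd, be, ce, de
  2-simplices (6): abc, abd, ace, ade, bce, bde

Hence C_0 ≅ Z^5, C_1 ≅ Z^9, C_2 ≅ Z^6.

∂_1: C_1 → C_0 maps an edge to its endpoints' difference, ∂[p,q] = q − p. For instance
  ∂bc = c − b.
As a 5×9 matrix over Z this has rank 4, with invariant factors (1,1,1,1).

The boundary map ∂_2: C_2 → C_1 sends each 2-simplex [p,q,r] to [q,r] − [p,r] + [p,q]. For instance
  ∂abd = bd − ad + ab,
  ∂abc = bc − ac + ab.
The 9×6 boundary matrix has rank 5 and Smith normal form diag(1,1,1,1,1).

Now H_k = ker ∂_k / im ∂_{k+1}, so:

  H_2: rank ker ∂_2 − rank ∂_3 = (6 − 5) − 0 = 1, and there is no ∂_3, so H_2 = Z.

H_2 ≅ Z.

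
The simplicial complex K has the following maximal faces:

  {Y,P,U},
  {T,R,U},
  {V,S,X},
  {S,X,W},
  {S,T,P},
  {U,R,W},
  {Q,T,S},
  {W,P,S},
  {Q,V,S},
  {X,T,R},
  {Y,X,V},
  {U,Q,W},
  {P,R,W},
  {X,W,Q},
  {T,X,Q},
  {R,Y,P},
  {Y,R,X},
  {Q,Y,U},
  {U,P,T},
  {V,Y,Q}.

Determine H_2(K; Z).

Order the vertices as P < Q < R < S < T < U < V < W < X < Y. Listing each simplex with vertices in this order, K has dimension 2 with simplices:

  0-simplices (10): P, Q, R, S, T, U, V, W, X, Y
  1-simplices (30): PR, PS, PT, PU, PW, PY, QS, QT, QU, QV, QW, QX, QY, RT, RU, RW, RX, RY, ST, SV, SW, SX, TU, TX, UW, UY, VX, VY, WX, XY
  2-simplices (20): PRW, PRY, PST, PSW, PTU, PUY, QST, QSV, QTX, QUW, QUY, QVY, QWX, RTU, RTX, RUW, RXY, SVX, SWX, VXY

giving chain groups C_0 ≅ Z^10, C_1 ≅ Z^30, C_2 ≅ Z^20.

The boundary map ∂_1: C_1 → C_0 is given by ∂[p,q] = [q] − [p]. For instance
  ∂PW = W − P.
As a 10×30 matrix over Z this has rank 9, with invariant factors (1,1,1,1,1,1,1,1,1).

The boundary map ∂_2: C_2 → C_1 sends each 2-simplex [p,q,r] to [q,r] − [p,r] + [p,q]. For instance
  ∂QWX = WX − QX + QW,
  ∂RXY = XY − RY + RX.
This gives a 30×20 integer matrix of rank 20; reducing to Smith normal form yields diagonal entries (1,1,1,1,1,1,1,1,1,1,1,1,1,1,1,1,1,1,1,2).

Reading off H_k = ker ∂_k / im ∂_{k+1}:

  H_2: rank ker ∂_2 − rank ∂_3 = (20 − 20) − 0 = 0, and there is no ∂_3, so H_2 ≅ 0.

H_2 ≅ 0.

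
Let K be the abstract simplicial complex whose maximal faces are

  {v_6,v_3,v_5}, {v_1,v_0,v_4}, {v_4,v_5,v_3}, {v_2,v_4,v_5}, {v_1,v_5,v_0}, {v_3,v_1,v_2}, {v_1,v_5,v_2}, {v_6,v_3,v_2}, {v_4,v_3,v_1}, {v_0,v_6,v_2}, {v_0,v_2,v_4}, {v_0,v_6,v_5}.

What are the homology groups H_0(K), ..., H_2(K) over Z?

Order the vertices as v_0 < v_1 < v_2 < v_3 < v_4 < v_5 < v_6. Listing each simplex with vertices in this order, K has dimension 2 with simplices:

  0-simplices (7): [v_0], [v_1], [v_2], [v_3], [v_4], [v_5], [v_6]
  1-simplices (18): (18 of them)
  2-simplices (12): (12 of them)

so the chain groups are C_0 ≅ Z^7, C_1 ≅ Z^18, C_2 ≅ Z^12.

The boundary map ∂_1: C_1 → C_0 maps an edge to its endpoints' difference, ∂[p,q] = q − p. For instance
  ∂[v_0,v_6] = [v_6] − [v_0].
The resulting 7×18 matrix has rank 6, and its Smith normal form has invariant factors (1,1,1,1,1,1).

∂_2: C_2 → C_1 sends each 2-simplex [p,q,r] to [q,r] − [p,r] + [p,q]. For instance
  ∂[v_3,v_5,v_6] = [v_5,v_6] − [v_3,v_6] + [v_3,v_5],
  ∂[v_1,v_2,v_3] = [v_2,v_3] − [v_1,v_3] + [v_1,v_2].
The 18×12 boundary matrix has rank 12 and Smith normal form diag(1,1,1,1,1,1,1,1,1,1,1,2).

Computing H_k = (kernel of ∂_k) / (image of ∂_{k+1}):

  H_0: rank C_0 − rank ∂_1 = 7 − 6 = 1, and the invariant factors of ∂_1 are all 1, so H_0 ≅ Z.
  H_1: rank ker ∂_1 − rank ∂_2 = (18 − 6) − 12 = 0, and ∂_2 has invariant factor 2 > 1, so H_1 ≅ Z/2.
  H_2: rank ker ∂_2 − rank ∂_3 = (12 − 12) − 0 = 0, and there is no ∂_3, so H_2 ≅ 0.

As a check, the Euler characteristic is 7 − 18 + 12 = 1, which agrees with 1 − 0 + 0 = 1.
(K is a triangulation of the real projective plane RP^2.)

H_0 ≅ Z,  H_1 ≅ Z/2,  H_2 = 0.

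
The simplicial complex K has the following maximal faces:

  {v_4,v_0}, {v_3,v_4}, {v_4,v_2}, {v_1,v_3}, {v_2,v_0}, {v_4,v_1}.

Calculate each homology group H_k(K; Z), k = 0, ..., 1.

We work with the vertex ordering v_0 < v_1 < v_2 < v_3 < v_4. The simplices of K, each written with vertices in increasing order, are:

  0-simplices (5): [v_0], [v_1], [v_2], [v_3], [v_4]
  1-simplices (6): [v_0,v_2], [v_0,v_4], [v_1,v_3], [v_1,v_4], [v_2,v_4], [v_3,v_4]

giving chain groups C_0 ≅ Z^5, C_1 ≅ Z^6.

∂_1: C_1 → C_0 is given by ∂[p,q] = [q] − [p].
This gives a 5×6 integer matrix of rank 4; reducing to Smith normal form yields diagonal entries (1,1,1,1).

Reading off H_k = ker ∂_k / im ∂_{k+1}:

  H_0: rank C_0 − rank ∂_1 = 5 − 4 = 1, and the invariant factors of ∂_1 are all 1, so H_0 = Z.
  H_1: rank ker ∂_1 − rank ∂_2 = (6 − 4) − 0 = 2, and there is no ∂_2, so H_1 = Z^2.

(K is a triangulation of a wedge of 2 circles.)

H_0 = Z,  H_1 = Z^2.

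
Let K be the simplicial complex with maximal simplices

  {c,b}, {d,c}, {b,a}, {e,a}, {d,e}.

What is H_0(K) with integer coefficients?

Order the vertices as a < b < c < d < e. Listing each simplex with vertices in this order, K has dimension 1 with simplices:

  0-simplices (5): a, b, c, d, e
  1-simplices (5): ab, ae, bc, cd, de

so the chain groups are C_0 ≅ Z^5, C_1 ≅ Z^5.

∂_1: C_1 → C_0 is given by ∂[p,q] = [q] − [p]. For instance
  ∂ab = b − a.
This gives a 5×5 integer matrix of rank 4; reducing to Smith normal form yields diagonal entries (1,1,1,1).

From H_k ≅ ker(∂_k) / im(∂_{k+1}) we obtain:

  H_0: rank C_0 − rank ∂_1 = 5 − 4 = 1, and the invariant factors of ∂_1 are all 1, so H_0 ≅ Z.

H_0 ≅ Z.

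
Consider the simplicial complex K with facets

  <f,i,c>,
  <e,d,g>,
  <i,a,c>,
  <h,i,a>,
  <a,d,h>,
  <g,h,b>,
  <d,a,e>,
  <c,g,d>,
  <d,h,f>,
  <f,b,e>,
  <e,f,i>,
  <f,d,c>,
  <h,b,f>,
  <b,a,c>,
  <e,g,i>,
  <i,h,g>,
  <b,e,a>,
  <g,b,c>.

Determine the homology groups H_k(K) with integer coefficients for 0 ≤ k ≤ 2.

H_0 ≅ Z,  H_1 ≅ Z^2,  H_2 ≅ Z.

K has 9 vertices, 27 edges, 18 triangles.
rank ∂_0 = 0, rank ∂_1 = 8 ⇒ b_0 = 9 − 0 − 8 = 1; all invariant factors of ∂_1 are 1 so no torsion. So H_0 ≅ Z.
rank ∂_1 = 8, rank ∂_2 = 17 ⇒ b_1 = 27 − 8 − 17 = 2; all invariant factors of ∂_2 are 1 so no torsion. So H_1 ≅ Z^2.
rank ∂_2 = 17, rank ∂_3 = 0 ⇒ b_2 = 18 − 17 − 0 = 1. So H_2 ≅ Z.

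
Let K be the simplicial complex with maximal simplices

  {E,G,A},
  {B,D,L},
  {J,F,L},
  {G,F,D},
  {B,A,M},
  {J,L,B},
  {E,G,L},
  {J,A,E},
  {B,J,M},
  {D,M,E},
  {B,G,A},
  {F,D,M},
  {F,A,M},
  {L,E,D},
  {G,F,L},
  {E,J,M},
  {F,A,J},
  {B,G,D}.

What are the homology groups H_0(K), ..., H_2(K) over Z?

H_0 ≅ Z,  H_1 ≅ Z ⊕ Z/2Z,  H_2 = 0.

Order the vertices as A < B < D < E < F < G < J < L < M. Listing each simplex with vertices in this order, K has dimension 2 with simplices:

  0-simplices (9): A, B, D, E, F, G, J, L, M
  1-simplices (27): AB, AE, AF, AG, AJ, AM, BD, BG, BJ, BL, BM, DE, DF, DG, DL, DM, EG, EJ, EL, EM, FG, FJ, FL, FM, GL, JL, JM
  2-simplices (18): ABG, ABM, AEG, AEJ, AFJ, AFM, BDG, BDL, BJL, BJM, DEL, DEM, DFG, DFM, EGL, EJM, FGL, FJL

Hence C_0 ≅ Z^9, C_1 ≅ Z^27, C_2 ≅ Z^18.

∂_1: C_1 → C_0 maps an edge to its endpoints' difference, ∂[p,q] = q − p.
The resulting 9×27 matrix has rank 8, and its Smith normal form has invariant factors (1,1,1,1,1,1,1,1).

Boundary ∂_2: C_2 → C_1 maps a triangle to the signed sum of its edges. For instance
  ∂EJM = JM − EM + EJ,
  ∂DFG = FG − DG + DF.
This gives a 27×18 integer matrix of rank 18; reducing to Smith normal form yields diagonal entries (1,1,1,1,1,1,1,1,1,1,1,1,1,1,1,1,1,2).

Now H_k = ker ∂_k / im ∂_{k+1}, so:

  H_0: rank C_0 − rank ∂_1 = 9 − 8 = 1, and the invariant factors of ∂_1 are all 1, so H_0 ≅ Z.
  H_1: rank ker ∂_1 − rank ∂_2 = (27 − 8) − 18 = 1, and ∂_2 has invariant factor 2 > 1, so H_1 ≅ Z ⊕ Z/2Z.
  H_2: rank ker ∂_2 − rank ∂_3 = (18 − 18) − 0 = 0, and there is no ∂_3, so H_2 ≅ 0.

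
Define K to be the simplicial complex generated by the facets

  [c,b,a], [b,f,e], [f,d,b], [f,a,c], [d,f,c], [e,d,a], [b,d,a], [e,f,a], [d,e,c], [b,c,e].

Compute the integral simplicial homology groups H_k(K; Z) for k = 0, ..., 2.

We work with the vertex ordering a < b < c < d < e < f. The simplices of K, each written with vertices in increasing order, are:

  0-simplices (6): a, b, c, d, e, f
  1-simplices (15): ab, ac, ad, ae, af, bc, bd, be, bf, cd, ce, cf, de, df, ef
  2-simplices (10): abc, abd, acf, ade, aef, bce, bdf, bef, cde, cdf

Hence C_0 ≅ Z^6, C_1 ≅ Z^15, C_2 ≅ Z^10.

∂_1: C_1 → C_0 sends each edge [p,q] (with p < q) to q − p. For instance
  ∂cd = d − c.
This gives a 6×15 integer matrix of rank 5; reducing to Smith normal form yields diagonal entries (1,1,1,1,1).

The boundary map ∂_2: C_2 → C_1 acts by ∂[p,q,r] = [q,r] − [p,r] + [p,q]. For instance
  ∂abd = bd − ad + ab,
  ∂bdf = df − bf + bd.
This gives a 15×10 integer matrix of rank 10; reducing to Smith normal form yields diagonal entries (1,1,1,1,1,1,1,1,1,2).

Computing H_k = (kernel of ∂_k) / (image of ∂_{k+1}):

  H_0: rank C_0 − rank ∂_1 = 6 − 5 = 1, and the invariant factors of ∂_1 are all 1, so H_0 ≅ Z.
  H_1: rank ker ∂_1 − rank ∂_2 = (15 − 5) − 10 = 0, and ∂_2 has invariant factor 2 > 1, so H_1 ≅ Z/2Z.
  H_2: rank ker ∂_2 − rank ∂_3 = (10 − 10) − 0 = 0, and there is no ∂_3, so H_2 ≅ 0.

As a check, the Euler characteristic is 6 − 15 + 10 = 1, which agrees with 1 − 0 + 0 = 1.

H_0 = Z,  H_1 = Z/2Z,  H_2 = 0.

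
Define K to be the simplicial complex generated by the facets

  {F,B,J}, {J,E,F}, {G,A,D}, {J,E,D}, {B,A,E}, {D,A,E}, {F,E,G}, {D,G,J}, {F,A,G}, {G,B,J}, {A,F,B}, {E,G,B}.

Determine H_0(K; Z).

K has 7 vertices, 18 edges, 12 triangles.
rank ∂_0 = 0, rank ∂_1 = 6 ⇒ b_0 = 7 − 0 − 6 = 1; all invariant factors of ∂_1 are 1 so no torsion. So H_0 ≅ Z.

H_0 = Z.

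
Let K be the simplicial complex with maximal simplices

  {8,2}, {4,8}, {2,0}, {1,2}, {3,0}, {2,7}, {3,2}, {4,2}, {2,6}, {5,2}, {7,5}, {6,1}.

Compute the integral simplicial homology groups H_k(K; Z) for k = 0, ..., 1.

We work with the vertex ordering 0 < 1 < 2 < 3 < 4 < 5 < 6 < 7 < 8. The simplices of K, each written with vertices in increasing order, are:

  0-simplices (9): [0], [1], [2], [3], [4], [5], [6], [7], [8]
  1-simplices (12): [0,2], [0,3], [1,2], [1,6], [2,3], [2,4], [2,5], [2,6], [2,7], [2,8], [4,8], [5,7]

so the chain groups are C_0 ≅ Z^9, C_1 ≅ Z^12.

Boundary ∂_1: C_1 → C_0 is given by ∂[p,q] = [q] − [p].
This gives a 9×12 integer matrix of rank 8; reducing to Smith normal form yields diagonal entries (1,1,1,1,1,1,1,1).

From H_k ≅ ker(∂_k) / im(∂_{k+1}) we obtain:

  H_0: rank C_0 − rank ∂_1 = 9 − 8 = 1, and the invariant factors of ∂_1 are all 1, so H_0 = Z.
  H_1: rank ker ∂_1 − rank ∂_2 = (12 − 8) − 0 = 4, and there is no ∂_2, so H_1 = Z^4.

As a check, the Euler characteristic is 9 − 12 = -3, which agrees with 1 − 4 = -3.
(K is a triangulation of a wedge of 4 circles.)

H_0 ≅ Z,  H_1 ≅ Z^4.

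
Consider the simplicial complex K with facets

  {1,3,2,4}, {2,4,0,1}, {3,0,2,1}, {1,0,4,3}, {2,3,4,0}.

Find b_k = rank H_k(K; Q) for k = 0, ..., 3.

b_0 = 1, b_1 = 0, b_2 = 0, b_3 = 1.

Order the vertices as 0 < 1 < 2 < 3 < 4. Listing each simplex with vertices in this order, K has dimension 3 with simplices:

  0-simplices (5): [0], [1], [2], [3], [4]
  1-simplices (10): [0,1], [0,2], [0,3], [0,4], [1,2], [1,3], [1,4], [2,3], [2,4], [3,4]
  2-simplices (10): [0,1,2], [0,1,3], [0,1,4], [0,2,3], [0,2,4], [0,3,4], [1,2,3], [1,2,4], [1,3,4], [2,3,4]
  3-simplices (5): [0,1,2,3], [0,1,2,4], [0,1,3,4], [0,2,3,4], [1,2,3,4]

so the chain groups are C_0 ≅ Z^5, C_1 ≅ Z^10, C_2 ≅ Z^10, C_3 ≅ Z^5.

The boundary map ∂_1: C_1 → C_0 sends each edge [p,q] (with p < q) to q − p. For instance
  ∂[0,2] = [2] − [0].
This gives a 5×10 integer matrix of rank 4; reducing to Smith normal form yields diagonal entries (1,1,1,1).

The boundary map ∂_2: C_2 → C_1 sends each 2-simplex [p,q,r] to [q,r] − [p,r] + [p,q]. For instance
  ∂[0,3,4] = [3,4] − [0,4] + [0,3],
  ∂[0,1,3] = [1,3] − [0,3] + [0,1].
This gives a 10×10 integer matrix of rank 6; reducing to Smith normal form yields diagonal entries (1,1,1,1,1,1).

Boundary ∂_3: C_3 → C_2 sends each 3-simplex σ to the alternating sum Σ_i (−1)^i (σ with its i-th vertex removed). For instance
  ∂[1,2,3,4] = [2,3,4] − [1,3,4] + [1,2,4] − [1,2,3],
  ∂[0,1,2,3] = [1,2,3] − [0,2,3] + [0,1,3] − [0,1,2].
This gives a 10×5 integer matrix of rank 4; reducing to Smith normal form yields diagonal entries (1,1,1,1).

From H_k ≅ ker(∂_k) / im(∂_{k+1}) we obtain:

  H_0: rank C_0 − rank ∂_1 = 5 − 4 = 1, and the invariant factors of ∂_1 are all 1, so H_0 = Z.
  H_1: rank ker ∂_1 − rank ∂_2 = (10 − 4) − 6 = 0, and the invariant factors of ∂_2 are all 1, so H_1 = 0.
  H_2: rank ker ∂_2 − rank ∂_3 = (10 − 6) − 4 = 0, and the invariant factors of ∂_3 are all 1, so H_2 = 0.
  H_3: rank ker ∂_3 − rank ∂_4 = (5 − 4) − 0 = 1, and there is no ∂_4, so H_3 = Z.

Hence the Betti numbers are b_0 = 1, b_1 = 0, b_2 = 0, b_3 = 1.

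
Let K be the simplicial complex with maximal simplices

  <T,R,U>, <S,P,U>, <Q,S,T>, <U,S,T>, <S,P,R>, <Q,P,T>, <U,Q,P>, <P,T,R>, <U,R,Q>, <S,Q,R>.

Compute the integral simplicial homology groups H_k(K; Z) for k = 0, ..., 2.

K has 6 vertices, 15 edges, 10 triangles.
rank ∂_0 = 0, rank ∂_1 = 5 ⇒ b_0 = 6 − 0 − 5 = 1; all invariant factors of ∂_1 are 1 so no torsion. So H_0 ≅ Z.
rank ∂_1 = 5, rank ∂_2 = 10 ⇒ b_1 = 15 − 5 − 10 = 0; ∂_2 has invariant factor(s) [2] giving torsion. So H_1 ≅ Z_2.
rank ∂_2 = 10, rank ∂_3 = 0 ⇒ b_2 = 10 − 10 − 0 = 0. So H_2 ≅ 0.

H_0 = Z,  H_1 = Z_2,  H_2 = 0.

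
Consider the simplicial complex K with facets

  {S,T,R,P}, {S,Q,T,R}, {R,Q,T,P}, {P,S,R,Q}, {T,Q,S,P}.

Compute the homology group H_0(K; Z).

Order the vertices as P < Q < R < S < T. Listing each simplex with vertices in this order, K has dimension 3 with simplices:

  0-simplices (5): P, Q, R, S, T
  1-simplices (10): PQ, PR, PS, PT, QR, QS, QT, RS, RT, ST
  2-simplices (10): PQR, PQS, PQT, PRS, PRT, PST, QRS, QRT, QST, RST
  3-simplices (5): PQRS, PQRT, PQST, PRST, QRST

so the chain groups are C_0 ≅ Z^5, C_1 ≅ Z^10, C_2 ≅ Z^10, C_3 ≅ Z^5.

Boundary ∂_1: C_1 → C_0 is given by ∂[p,q] = [q] − [p]. For instance
  ∂QS = S − Q.
The 5×10 boundary matrix has rank 4 and Smith normal form diag(1,1,1,1).

Boundary ∂_2: C_2 → C_1 sends each 2-simplex [p,q,r] to [q,r] − [p,r] + [p,q]. For instance
  ∂PQT = QT − PT + PQ,
  ∂QST = ST − QT + QS.
The 10×10 boundary matrix has rank 6 and Smith normal form diag(1,1,1,1,1,1).

∂_3: C_3 → C_2 sends each 3-simplex σ to the alternating sum Σ_i (−1)^i (σ with its i-th vertex removed). For instance
  ∂QRST = RST − QST + QRT − QRS,
  ∂PRST = RST − PST + PRT − PRS.
As a 10×5 matrix over Z this has rank 4, with invariant factors (1,1,1,1).

Now H_k = ker ∂_k / im ∂_{k+1}, so:

  H_0: rank C_0 − rank ∂_1 = 5 − 4 = 1, and the invariant factors of ∂_1 are all 1, so H_0 = Z.

H_0 = Z.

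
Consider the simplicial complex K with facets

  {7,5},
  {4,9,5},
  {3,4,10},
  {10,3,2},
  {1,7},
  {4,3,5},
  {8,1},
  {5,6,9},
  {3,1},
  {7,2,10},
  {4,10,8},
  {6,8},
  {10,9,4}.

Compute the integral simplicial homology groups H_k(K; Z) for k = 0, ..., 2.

H_0 = Z,  H_1 = Z^4,  H_2 = 0.

Take the total order 1 < 2 < 3 < 4 < 5 < 6 < 7 < 8 < 9 < 10 on the vertex set. Then K (dimension 2) consists of the simplices:

  0-simplices (10): [1], [2], [3], [4], [5], [6], [7], [8], [9], [10]
  1-simplices (21): [1,3], [1,7], [1,8], [2,3], [2,7], [2,10], [3,4], [3,5], [3,10], [4,5], [4,8], [4,9], [4,10], [5,6], [5,7], [5,9], [6,8], [6,9], [7,10], [8,10], [9,10]
  2-simplices (8): [2,3,10], [2,7,10], [3,4,5], [3,4,10], [4,5,9], [4,8,10], [4,9,10], [5,6,9]

Hence C_0 ≅ Z^10, C_1 ≅ Z^21, C_2 ≅ Z^8.

The boundary map ∂_1: C_1 → C_0 is given by ∂[p,q] = [q] − [p]. For instance
  ∂[5,9] = [9] − [5].
The resulting 10×21 matrix has rank 9, and its Smith normal form has invariant factors (1,1,1,1,1,1,1,1,1).

∂_2: C_2 → C_1 sends each 2-simplex [p,q,r] to [q,r] − [p,r] + [p,q]. For instance
  ∂[2,3,10] = [3,10] − [2,10] + [2,3],
  ∂[4,9,10] = [9,10] − [4,10] + [4,9].
This gives a 21×8 integer matrix of rank 8; reducing to Smith normal form yields diagonal entries (1,1,1,1,1,1,1,1).

Computing H_k = (kernel of ∂_k) / (image of ∂_{k+1}):

  H_0: rank C_0 − rank ∂_1 = 10 − 9 = 1, and the invariant factors of ∂_1 are all 1, so H_0 ≅ Z.
  H_1: rank ker ∂_1 − rank ∂_2 = (21 − 9) − 8 = 4, and the invariant factors of ∂_2 are all 1, so H_1 ≅ Z^4.
  H_2: rank ker ∂_2 − rank ∂_3 = (8 − 8) − 0 = 0, and there is no ∂_3, so H_2 ≅ 0.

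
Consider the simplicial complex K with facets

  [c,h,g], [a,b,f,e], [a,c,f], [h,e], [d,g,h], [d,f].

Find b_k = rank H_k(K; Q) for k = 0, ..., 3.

K has 8 vertices, 15 edges, 7 triangles, 1 3-simplex.
rank ∂_0 = 0, rank ∂_1 = 7 ⇒ b_0 = 8 − 0 − 7 = 1; all invariant factors of ∂_1 are 1 so no torsion. So H_0 ≅ Z.
rank ∂_1 = 7, rank ∂_2 = 6 ⇒ b_1 = 15 − 7 − 6 = 2; all invariant factors of ∂_2 are 1 so no torsion. So H_1 ≅ Z^2.
rank ∂_2 = 6, rank ∂_3 = 1 ⇒ b_2 = 7 − 6 − 1 = 0; all invariant factors of ∂_3 are 1 so no torsion. So H_2 ≅ 0.
rank ∂_3 = 1, rank ∂_4 = 0 ⇒ b_3 = 1 − 1 − 0 = 0. So H_3 ≅ 0.

b_0 = 1, b_1 = 2, b_2 = 0, b_3 = 0.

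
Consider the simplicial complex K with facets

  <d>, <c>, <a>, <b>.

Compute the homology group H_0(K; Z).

H_0 = Z^4.

Fix the vertex order a < b < c < d and write every simplex with vertices in increasing order. Then dim K = 0 and the simplices of K are:

  0-simplices (4): a, b, c, d

so the chain groups are C_0 ≅ Z^4.

From H_k ≅ ker(∂_k) / im(∂_{k+1}) we obtain:

  H_0: rank C_0 − rank ∂_1 = 4 − 0 = 4, and there is no ∂_1, so H_0 = Z^4.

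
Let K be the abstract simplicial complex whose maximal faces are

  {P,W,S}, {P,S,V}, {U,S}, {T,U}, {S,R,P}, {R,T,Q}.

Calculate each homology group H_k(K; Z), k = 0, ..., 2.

H_0 ≅ Z,  H_1 ≅ Z,  H_2 = 0.

Order the vertices as P < Q < R < S < T < U < V < W. Listing each simplex with vertices in this order, K has dimension 2 with simplices:

  0-simplices (8): P, Q, R, S, T, U, V, W
  1-simplices (12): PR, PS, PV, PW, QR, QT, RS, RT, SU, SV, SW, TU
  2-simplices (4): PRS, PSV, PSW, QRT

Hence C_0 ≅ Z^8, C_1 ≅ Z^12, C_2 ≅ Z^4.

Boundary ∂_1: C_1 → C_0 maps an edge to its endpoints' difference, ∂[p,q] = q − p. For instance
  ∂PW = W − P.
The 8×12 boundary matrix has rank 7 and Smith normal form diag(1,1,1,1,1,1,1).

The boundary map ∂_2: C_2 → C_1 maps a triangle to the signed sum of its edges. For instance
  ∂PSV = SV − PV + PS,
  ∂PSW = SW − PW + PS.
As a 12×4 matrix over Z this has rank 4, with invariant factors (1,1,1,1).

From H_k ≅ ker(∂_k) / im(∂_{k+1}) we obtain:

  H_0: rank C_0 − rank ∂_1 = 8 − 7 = 1, and the invariant factors of ∂_1 are all 1, so H_0 = Z.
  H_1: rank ker ∂_1 − rank ∂_2 = (12 − 7) − 4 = 1, and the invariant factors of ∂_2 are all 1, so H_1 = Z.
  H_2: rank ker ∂_2 − rank ∂_3 = (4 − 4) − 0 = 0, and there is no ∂_3, so H_2 = 0.

As a check, the Euler characteristic is 8 − 12 + 4 = 0, which agrees with 1 − 1 + 0 = 0.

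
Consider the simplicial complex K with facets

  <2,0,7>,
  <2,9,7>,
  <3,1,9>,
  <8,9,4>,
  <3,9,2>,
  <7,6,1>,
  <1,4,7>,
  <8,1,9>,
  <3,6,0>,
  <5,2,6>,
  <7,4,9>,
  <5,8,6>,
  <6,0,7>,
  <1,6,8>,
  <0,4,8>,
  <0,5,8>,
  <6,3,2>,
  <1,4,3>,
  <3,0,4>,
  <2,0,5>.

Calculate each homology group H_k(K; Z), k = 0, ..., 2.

We work with the vertex ordering 0 < 1 < 2 < 3 < 4 < 5 < 6 < 7 < 8 < 9. The simplices of K, each written with vertices in increasing order, are:

  0-simplices (10): [0], [1], [2], [3], [4], [5], [6], [7], [8], [9]
  1-simplices (30): (30 of them)
  2-simplices (20): (20 of them)

so the chain groups are C_0 ≅ Z^10, C_1 ≅ Z^30, C_2 ≅ Z^20.

∂_1: C_1 → C_0 maps an edge to its endpoints' difference, ∂[p,q] = q − p.
The resulting 10×30 matrix has rank 9, and its Smith normal form has invariant factors (1,1,1,1,1,1,1,1,1).

Boundary ∂_2: C_2 → C_1 acts by ∂[p,q,r] = [q,r] − [p,r] + [p,q]. For instance
  ∂[0,3,6] = [3,6] − [0,6] + [0,3],
  ∂[4,8,9] = [8,9] − [4,9] + [4,8].
The resulting 30×20 matrix has rank 20, and its Smith normal form has invariant factors (1,1,1,1,1,1,1,1,1,1,1,1,1,1,1,1,1,1,1,2).

From H_k ≅ ker(∂_k) / im(∂_{k+1}) we obtain:

  H_0: rank C_0 − rank ∂_1 = 10 − 9 = 1, and the invariant factors of ∂_1 are all 1, so H_0 = Z.
  H_1: rank ker ∂_1 − rank ∂_2 = (30 − 9) − 20 = 1, and ∂_2 has invariant factor 2 > 1, so H_1 = Z ⊕ Z/2Z.
  H_2: rank ker ∂_2 − rank ∂_3 = (20 − 20) − 0 = 0, and there is no ∂_3, so H_2 = 0.

As a check, the Euler characteristic is 10 − 30 + 20 = 0, which agrees with 1 − 1 + 0 = 0.

H_0 = Z,  H_1 = Z ⊕ Z/2Z,  H_2 = 0.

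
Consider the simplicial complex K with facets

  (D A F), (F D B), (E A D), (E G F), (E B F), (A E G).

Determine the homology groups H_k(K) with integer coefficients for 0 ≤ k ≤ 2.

H_0 ≅ Z,  H_1 ≅ Z,  H_2 = 0.

We work with the vertex ordering A < B < D < E < F < G. The simplices of K, each written with vertices in increasing order, are:

  0-simplices (6): A, B, D, E, F, G
  1-simplices (12): AD, AE, AF, AG, BD, BE, BF, DE, DF, EF, EG, FG
  2-simplices (6): ADE, ADF, AEG, BDF, BEF, EFG

so the chain groups are C_0 ≅ Z^6, C_1 ≅ Z^12, C_2 ≅ Z^6.

The boundary map ∂_1: C_1 → C_0 maps an edge to its endpoints' difference, ∂[p,q] = q − p. For instance
  ∂DF = F − D.
The 6×12 boundary matrix has rank 5 and Smith normal form diag(1,1,1,1,1).

Boundary ∂_2: C_2 → C_1 maps a triangle to the signed sum of its edges. For instance
  ∂ADF = DF − AF + AD,
  ∂ADE = DE − AE + AD.
As a 12×6 matrix over Z this has rank 6, with invariant factors (1,1,1,1,1,1).

From H_k ≅ ker(∂_k) / im(∂_{k+1}) we obtain:

  H_0: rank C_0 − rank ∂_1 = 6 − 5 = 1, and the invariant factors of ∂_1 are all 1, so H_0 ≅ Z.
  H_1: rank ker ∂_1 − rank ∂_2 = (12 − 5) − 6 = 1, and the invariant factors of ∂_2 are all 1, so H_1 ≅ Z.
  H_2: rank ker ∂_2 − rank ∂_3 = (6 − 6) − 0 = 0, and there is no ∂_3, so H_2 ≅ 0.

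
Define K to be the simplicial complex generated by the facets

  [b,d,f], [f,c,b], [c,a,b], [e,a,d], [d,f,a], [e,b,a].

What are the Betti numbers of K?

Fix the vertex order a < b < c < d < e < f and write every simplex with vertices in increasing order. Then dim K = 2 and the simplices of K are:

  0-simplices (6): a, b, c, d, e, f
  1-simplices (12): ab, ac, ad, ae, af, bc, bd, be, bf, cf, de, df
  2-simplices (6): abc, abe, ade, adf, bcf, bdf

so the chain groups are C_0 ≅ Z^6, C_1 ≅ Z^12, C_2 ≅ Z^6.

The boundary map ∂_1: C_1 → C_0 maps an edge to its endpoints' difference, ∂[p,q] = q − p.
As a 6×12 matrix over Z this has rank 5, with invariant factors (1,1,1,1,1).

Boundary ∂_2: C_2 → C_1 maps a triangle to the signed sum of its edges. For instance
  ∂bdf = df − bf + bd,
  ∂ade = de − ae + ad.
The resulting 12×6 matrix has rank 6, and its Smith normal form has invariant factors (1,1,1,1,1,1).

Reading off H_k = ker ∂_k / im ∂_{k+1}:

  H_0: rank C_0 − rank ∂_1 = 6 − 5 = 1, and the invariant factors of ∂_1 are all 1, so H_0 = Z.
  H_1: rank ker ∂_1 − rank ∂_2 = (12 − 5) − 6 = 1, and the invariant factors of ∂_2 are all 1, so H_1 = Z.
  H_2: rank ker ∂_2 − rank ∂_3 = (6 − 6) − 0 = 0, and there is no ∂_3, so H_2 = 0.

Hence the Betti numbers are b_0 = 1, b_1 = 1, b_2 = 0.

b_0 = 1, b_1 = 1, b_2 = 0.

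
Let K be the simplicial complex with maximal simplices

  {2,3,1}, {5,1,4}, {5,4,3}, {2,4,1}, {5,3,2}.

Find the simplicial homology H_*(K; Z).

K has 5 vertices, 10 edges, 5 triangles.
rank ∂_0 = 0, rank ∂_1 = 4 ⇒ b_0 = 5 − 0 − 4 = 1; all invariant factors of ∂_1 are 1 so no torsion. So H_0 = Z.
rank ∂_1 = 4, rank ∂_2 = 5 ⇒ b_1 = 10 − 4 − 5 = 1; all invariant factors of ∂_2 are 1 so no torsion. So H_1 = Z.
rank ∂_2 = 5, rank ∂_3 = 0 ⇒ b_2 = 5 − 5 − 0 = 0. So H_2 = 0.

H_0 ≅ Z,  H_1 ≅ Z,  H_2 = 0.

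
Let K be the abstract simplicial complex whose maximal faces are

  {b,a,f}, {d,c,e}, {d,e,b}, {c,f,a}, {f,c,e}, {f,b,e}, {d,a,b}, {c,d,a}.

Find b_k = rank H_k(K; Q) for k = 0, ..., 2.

We work with the vertex ordering a < b < c < d < e < f. The simplices of K, each written with vertices in increasing order, are:

  0-simplices (6): a, b, c, d, e, f
  1-simplices (12): ab, ac, ad, af, bd, be, bf, cd, ce, cf, de, ef
  2-simplices (8): abd, abf, acd, acf, bde, bef, cde, cef

so the chain groups are C_0 ≅ Z^6, C_1 ≅ Z^12, C_2 ≅ Z^8.

∂_1: C_1 → C_0 maps an edge to its endpoints' difference, ∂[p,q] = q − p.
The 6×12 boundary matrix has rank 5 and Smith normal form diag(1,1,1,1,1).

Boundary ∂_2: C_2 → C_1 sends each 2-simplex [p,q,r] to [q,r] − [p,r] + [p,q]. For instance
  ∂bef = ef − bf + be,
  ∂cde = de − ce + cd.
As a 12×8 matrix over Z this has rank 7, with invariant factors (1,1,1,1,1,1,1).

Reading off H_k = ker ∂_k / im ∂_{k+1}:

  H_0: rank C_0 − rank ∂_1 = 6 − 5 = 1, and the invariant factors of ∂_1 are all 1, so H_0 = Z.
  H_1: rank ker ∂_1 − rank ∂_2 = (12 − 5) − 7 = 0, and the invariant factors of ∂_2 are all 1, so H_1 = 0.
  H_2: rank ker ∂_2 − rank ∂_3 = (8 − 7) − 0 = 1, and there is no ∂_3, so H_2 = Z.

Hence the Betti numbers are b_0 = 1, b_1 = 0, b_2 = 1.

b_0 = 1, b_1 = 0, b_2 = 1.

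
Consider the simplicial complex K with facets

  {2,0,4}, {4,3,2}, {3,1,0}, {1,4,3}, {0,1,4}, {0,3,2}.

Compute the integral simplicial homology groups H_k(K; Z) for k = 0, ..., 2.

H_0 ≅ Z,  H_1 = 0,  H_2 ≅ Z.

K has 5 vertices, 9 edges, 6 triangles.
rank ∂_0 = 0, rank ∂_1 = 4 ⇒ b_0 = 5 − 0 − 4 = 1; all invariant factors of ∂_1 are 1 so no torsion. So H_0 = Z.
rank ∂_1 = 4, rank ∂_2 = 5 ⇒ b_1 = 9 − 4 − 5 = 0; all invariant factors of ∂_2 are 1 so no torsion. So H_1 = 0.
rank ∂_2 = 5, rank ∂_3 = 0 ⇒ b_2 = 6 − 5 − 0 = 1. So H_2 = Z.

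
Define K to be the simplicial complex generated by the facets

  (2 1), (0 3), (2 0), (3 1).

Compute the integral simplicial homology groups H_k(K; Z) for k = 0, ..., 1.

K has 4 vertices, 4 edges.
rank ∂_0 = 0, rank ∂_1 = 3 ⇒ b_0 = 4 − 0 − 3 = 1; all invariant factors of ∂_1 are 1 so no torsion. So H_0 ≅ Z.
rank ∂_1 = 3, rank ∂_2 = 0 ⇒ b_1 = 4 − 3 − 0 = 1. So H_1 ≅ Z.

H_0 = Z,  H_1 = Z.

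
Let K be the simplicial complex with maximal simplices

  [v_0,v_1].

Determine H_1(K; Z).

H_1 = 0.

K has 2 vertices, 1 edge.
rank ∂_1 = 1, rank ∂_2 = 0 ⇒ b_1 = 1 − 1 − 0 = 0. So H_1 = 0.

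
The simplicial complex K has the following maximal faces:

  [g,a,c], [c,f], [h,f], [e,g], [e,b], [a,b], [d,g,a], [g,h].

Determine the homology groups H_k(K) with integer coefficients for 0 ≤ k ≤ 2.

K has 8 vertices, 11 edges, 2 triangles.
rank ∂_0 = 0, rank ∂_1 = 7 ⇒ b_0 = 8 − 0 − 7 = 1; all invariant factors of ∂_1 are 1 so no torsion. So H_0 = Z.
rank ∂_1 = 7, rank ∂_2 = 2 ⇒ b_1 = 11 − 7 − 2 = 2; all invariant factors of ∂_2 are 1 so no torsion. So H_1 = Z^2.
rank ∂_2 = 2, rank ∂_3 = 0 ⇒ b_2 = 2 − 2 − 0 = 0. So H_2 = 0.

H_0 = Z,  H_1 = Z^2,  H_2 = 0.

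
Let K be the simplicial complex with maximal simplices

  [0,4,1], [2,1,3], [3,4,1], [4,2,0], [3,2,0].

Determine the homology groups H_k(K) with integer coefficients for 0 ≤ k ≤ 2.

Order the vertices as 0 < 1 < 2 < 3 < 4. Listing each simplex with vertices in this order, K has dimension 2 with simplices:

  0-simplices (5): [0], [1], [2], [3], [4]
  1-simplices (10): [0,1], [0,2], [0,3], [0,4], [1,2], [1,3], [1,4], [2,3], [2,4], [3,4]
  2-simplices (5): [0,1,4], [0,2,3], [0,2,4], [1,2,3], [1,3,4]

so the chain groups are C_0 ≅ Z^5, C_1 ≅ Z^10, C_2 ≅ Z^5.

∂_1: C_1 → C_0 maps an edge to its endpoints' difference, ∂[p,q] = q − p. For instance
  ∂[3,4] = [4] − [3].
The resulting 5×10 matrix has rank 4, and its Smith normal form has invariant factors (1,1,1,1).

Boundary ∂_2: C_2 → C_1 acts by ∂[p,q,r] = [q,r] − [p,r] + [p,q]. For instance
  ∂[1,3,4] = [3,4] − [1,4] + [1,3],
  ∂[0,1,4] = [1,4] − [0,4] + [0,1].
The resulting 10×5 matrix has rank 5, and its Smith normal form has invariant factors (1,1,1,1,1).

Now H_k = ker ∂_k / im ∂_{k+1}, so:

  H_0: rank C_0 − rank ∂_1 = 5 − 4 = 1, and the invariant factors of ∂_1 are all 1, so H_0 = Z.
  H_1: rank ker ∂_1 − rank ∂_2 = (10 − 4) − 5 = 1, and the invariant factors of ∂_2 are all 1, so H_1 = Z.
  H_2: rank ker ∂_2 − rank ∂_3 = (5 − 5) − 0 = 0, and there is no ∂_3, so H_2 = 0.

(K is a triangulation of the Möbius band.)

H_0 ≅ Z,  H_1 ≅ Z,  H_2 = 0.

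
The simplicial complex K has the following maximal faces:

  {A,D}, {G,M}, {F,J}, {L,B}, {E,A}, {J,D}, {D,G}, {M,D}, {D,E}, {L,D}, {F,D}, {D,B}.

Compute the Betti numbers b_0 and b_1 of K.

Fix the vertex order A < B < D < E < F < G < J < L < M and write every simplex with vertices in increasing order. Then dim K = 1 and the simplices of K are:

  0-simplices (9): A, B, D, E, F, G, J, L, M
  1-simplices (12): AD, AE, BD, BL, DE, DF, DG, DJ, DL, DM, FJ, GM

giving chain groups C_0 ≅ Z^9, C_1 ≅ Z^12.

Boundary ∂_1: C_1 → C_0 sends each edge [p,q] (with p < q) to q − p.
As a 9×12 matrix over Z this has rank 8, with invariant factors (1,1,1,1,1,1,1,1).

Computing H_k = (kernel of ∂_k) / (image of ∂_{k+1}):

  H_0: rank C_0 − rank ∂_1 = 9 − 8 = 1, and the invariant factors of ∂_1 are all 1, so H_0 = Z.
  H_1: rank ker ∂_1 − rank ∂_2 = (12 − 8) − 0 = 4, and there is no ∂_2, so H_1 = Z^4.

Hence the Betti numbers are b_0 = 1, b_1 = 4.

b_0 = 1, b_1 = 4.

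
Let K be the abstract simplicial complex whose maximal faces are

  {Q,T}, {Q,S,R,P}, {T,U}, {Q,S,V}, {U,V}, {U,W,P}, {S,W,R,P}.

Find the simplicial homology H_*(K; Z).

Order the vertices as P < Q < R < S < T < U < V < W. Listing each simplex with vertices in this order, K has dimension 3 with simplices:

  0-simplices (8): P, Q, R, S, T, U, V, W
  1-simplices (16): PQ, PR, PS, PU, PW, QR, QS, QT, QV, RS, RW, SV, SW, TU, UV, UW
  2-simplices (9): PQR, PQS, PRS, PRW, PSW, PUW, QRS, QSV, RSW
  3-simplices (2): PQRS, PRSW

giving chain groups C_0 ≅ Z^8, C_1 ≅ Z^16, C_2 ≅ Z^9, C_3 ≅ Z^2.

Boundary ∂_1: C_1 → C_0 maps an edge to its endpoints' difference, ∂[p,q] = q − p. For instance
  ∂PR = R − P.
This gives a 8×16 integer matrix of rank 7; reducing to Smith normal form yields diagonal entries (1,1,1,1,1,1,1).

Boundary ∂_2: C_2 → C_1 maps a triangle to the signed sum of its edges. For instance
  ∂PQR = QR − PR + PQ,
  ∂QRS = RS − QS + QR.
This gives a 16×9 integer matrix of rank 7; reducing to Smith normal form yields diagonal entries (1,1,1,1,1,1,1).

Boundary ∂_3: C_3 → C_2 sends each 3-simplex σ to the alternating sum Σ_i (−1)^i (σ with its i-th vertex removed). For instance
  ∂PRSW = RSW − PSW + PRW − PRS,
  ∂PQRS = QRS − PRS + PQS − PQR.
This gives a 9×2 integer matrix of rank 2; reducing to Smith normal form yields diagonal entries (1,1).

Computing H_k = (kernel of ∂_k) / (image of ∂_{k+1}):

  H_0: rank C_0 − rank ∂_1 = 8 − 7 = 1, and the invariant factors of ∂_1 are all 1, so H_0 ≅ Z.
  H_1: rank ker ∂_1 − rank ∂_2 = (16 − 7) − 7 = 2, and the invariant factors of ∂_2 are all 1, so H_1 ≅ Z^2.
  H_2: rank ker ∂_2 − rank ∂_3 = (9 − 7) − 2 = 0, and the invariant factors of ∂_3 are all 1, so H_2 ≅ 0.
  H_3: rank ker ∂_3 − rank ∂_4 = (2 − 2) − 0 = 0, and there is no ∂_4, so H_3 ≅ 0.

As a check, the Euler characteristic is 8 − 16 + 9 − 2 = -1, which agrees with 1 − 2 + 0 − 0 = -1.

H_0 = Z,  H_1 = Z^2,  H_2 = 0,  H_3 = 0.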